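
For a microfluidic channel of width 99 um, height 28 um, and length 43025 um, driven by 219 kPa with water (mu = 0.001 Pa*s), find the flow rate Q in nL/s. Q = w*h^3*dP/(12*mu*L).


Step 1: Convert all dimensions to SI (meters).
w = 99e-6 m, h = 28e-6 m, L = 43025e-6 m, dP = 219e3 Pa
Step 2: Q = w * h^3 * dP / (12 * mu * L)
Q = 99e-6 * (28e-6)^3 * 219e3 / (12 * 0.001 * 43025e-6) = 9.2183094e-10 m^3/s
Step 3: Convert Q from m^3/s to nL/s (1 m^3 = 1e12 nL, so multiply by 1e12).
Q = 921.831 nL/s


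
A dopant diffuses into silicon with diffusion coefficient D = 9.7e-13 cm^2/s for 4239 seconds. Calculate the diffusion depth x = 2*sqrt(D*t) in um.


Step 1: Compute D*t = 9.7e-13 * 4239 = 4.11183e-09 cm^2
Step 2: sqrt(D*t) = 6.41236e-05 cm
Step 3: x = 2 * 6.41236e-05 cm = 1.282472e-04 cm
Step 4: Convert to um (1 cm = 1e4 um): x = 1.282 um


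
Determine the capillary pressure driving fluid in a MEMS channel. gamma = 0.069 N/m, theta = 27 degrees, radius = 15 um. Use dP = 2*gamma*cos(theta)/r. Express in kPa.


Step 1: cos(27 deg) = 0.891
Step 2: Convert r to m: r = 15e-6 m
Step 3: dP = 2 * 0.069 * 0.891 / 15e-6 = 8197.2 Pa
Step 4: Convert Pa to kPa (divide by 1000).
dP = 8.2 kPa


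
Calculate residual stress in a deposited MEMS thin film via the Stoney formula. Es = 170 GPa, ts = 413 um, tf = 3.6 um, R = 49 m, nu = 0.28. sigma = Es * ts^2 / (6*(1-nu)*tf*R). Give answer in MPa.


Step 1: Compute numerator: Es * ts^2 = 170 * 413^2 = 28996730 (GPa*um^2)
Step 2: Compute denominator (R in um): 6*(1-nu)*tf*R = 6*0.72*3.6*49e6 = 762048000.0 (um^2)
Step 3: sigma (GPa) = 28996730 / 762048000.0 = 3.8051e-02 GPa
Step 4: Convert to MPa (x1000): sigma = 38.1 MPa


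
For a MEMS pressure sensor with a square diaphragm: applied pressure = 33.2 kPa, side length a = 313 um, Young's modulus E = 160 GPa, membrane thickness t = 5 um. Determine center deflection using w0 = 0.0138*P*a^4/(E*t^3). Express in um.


Step 1: Convert pressure to compatible units (E is in GPa, so P in GPa).
P = 33.2 kPa = 33.2e-6 GPa
Step 2: Compute numerator: 0.0138 * P * a^4.
a^4 = 313^4 = 9597924961
numerator = 0.0138 * 33.2e-6 * 9597924961 = 4.39739e+03
Step 3: Compute denominator: E * t^3 = 160 * 5^3 = 20000
Step 4: w0 = numerator / denominator = 4.39739e+03 / 20000 = 0.2199 um


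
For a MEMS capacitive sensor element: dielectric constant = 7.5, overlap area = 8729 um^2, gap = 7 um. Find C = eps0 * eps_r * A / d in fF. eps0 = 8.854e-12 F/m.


Step 1: Convert area to m^2: A = 8729e-12 m^2
Step 2: Convert gap to m: d = 7e-6 m
Step 3: C = eps0 * eps_r * A / d
C = 8.854e-12 * 7.5 * 8729e-12 / 7e-6
Step 4: Convert to fF (multiply by 1e15).
C = 82.81 fF


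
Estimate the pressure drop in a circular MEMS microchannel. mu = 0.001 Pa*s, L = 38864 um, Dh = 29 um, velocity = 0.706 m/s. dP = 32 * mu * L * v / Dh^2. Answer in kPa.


Step 1: Convert to SI: L = 38864e-6 m, Dh = 29e-6 m
Step 2: dP = 32 * 0.001 * 38864e-6 * 0.706 / (29e-6)^2
Step 3: dP = 1044013.66 Pa
Step 4: Convert to kPa: dP = 1044.01 kPa


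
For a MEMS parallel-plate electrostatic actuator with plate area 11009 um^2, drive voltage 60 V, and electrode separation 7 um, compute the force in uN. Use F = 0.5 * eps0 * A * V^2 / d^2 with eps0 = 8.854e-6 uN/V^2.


Step 1: Identify parameters.
eps0 = 8.854e-6 uN/V^2, A = 11009 um^2, V = 60 V, d = 7 um
Step 2: Compute V^2 = 60^2 = 3600
Step 3: Compute d^2 = 7^2 = 49
Step 4: F = 0.5 * 8.854e-6 * 11009 * 3600 / 49
F = 3.581 uN


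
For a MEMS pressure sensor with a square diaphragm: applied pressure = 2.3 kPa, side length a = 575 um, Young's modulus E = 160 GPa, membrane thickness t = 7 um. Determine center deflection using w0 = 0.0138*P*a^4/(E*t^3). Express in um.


Step 1: Convert pressure to compatible units (E is in GPa, so P in GPa).
P = 2.3 kPa = 2.3e-6 GPa
Step 2: Compute numerator: 0.0138 * P * a^4.
a^4 = 575^4 = 109312890625
numerator = 0.0138 * 2.3e-6 * 109312890625 = 3.4696e+03
Step 3: Compute denominator: E * t^3 = 160 * 7^3 = 54880
Step 4: w0 = numerator / denominator = 3.4696e+03 / 54880 = 0.0632 um


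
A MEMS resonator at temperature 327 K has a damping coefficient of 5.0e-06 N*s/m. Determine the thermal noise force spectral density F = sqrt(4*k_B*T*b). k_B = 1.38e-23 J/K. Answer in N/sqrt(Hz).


Step 1: Compute 4 * k_B * T * b
= 4 * 1.38e-23 * 327 * 5.0e-06
= 9.0252e-26 N^2/Hz
Step 2: F_noise = sqrt(9.0252e-26)
F_noise = 3.00e-13 N/sqrt(Hz)


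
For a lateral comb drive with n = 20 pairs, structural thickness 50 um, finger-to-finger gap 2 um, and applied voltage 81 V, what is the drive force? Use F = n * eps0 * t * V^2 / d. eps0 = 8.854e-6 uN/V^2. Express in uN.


Step 1: Parameters: n=20, eps0=8.854e-6 uN/V^2, t=50 um, V=81 V, d=2 um
Step 2: V^2 = 6561
Step 3: F = 20 * 8.854e-6 * 50 * 6561 / 2
F = 29.046 uN


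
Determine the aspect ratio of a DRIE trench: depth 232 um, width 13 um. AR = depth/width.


Step 1: AR = depth / width
Step 2: AR = 232 / 13
AR = 17.8


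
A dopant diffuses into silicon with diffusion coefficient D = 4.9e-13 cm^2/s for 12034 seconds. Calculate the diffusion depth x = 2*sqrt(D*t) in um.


Step 1: Compute D*t = 4.9e-13 * 12034 = 5.89666e-09 cm^2
Step 2: sqrt(D*t) = 7.67897e-05 cm
Step 3: x = 2 * 7.67897e-05 cm = 1.535794e-04 cm
Step 4: Convert to um (1 cm = 1e4 um): x = 1.536 um


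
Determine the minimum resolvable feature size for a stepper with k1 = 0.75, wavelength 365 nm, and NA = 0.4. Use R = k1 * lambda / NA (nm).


Step 1: Identify values: k1 = 0.75, lambda = 365 nm, NA = 0.4
Step 2: R = k1 * lambda / NA
R = 0.75 * 365 / 0.4
R = 684.4 nm


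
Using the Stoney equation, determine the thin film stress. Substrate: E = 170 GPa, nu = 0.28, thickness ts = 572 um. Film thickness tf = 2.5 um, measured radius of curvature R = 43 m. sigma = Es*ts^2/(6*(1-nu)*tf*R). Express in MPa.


Step 1: Compute numerator: Es * ts^2 = 170 * 572^2 = 55621280 (GPa*um^2)
Step 2: Compute denominator (R in um): 6*(1-nu)*tf*R = 6*0.72*2.5*43e6 = 464400000.0 (um^2)
Step 3: sigma (GPa) = 55621280 / 464400000.0 = 1.1977e-01 GPa
Step 4: Convert to MPa (x1000): sigma = 119.8 MPa


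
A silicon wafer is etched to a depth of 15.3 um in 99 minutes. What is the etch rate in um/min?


Step 1: Etch rate = depth / time
Step 2: rate = 15.3 / 99
rate = 0.155 um/min


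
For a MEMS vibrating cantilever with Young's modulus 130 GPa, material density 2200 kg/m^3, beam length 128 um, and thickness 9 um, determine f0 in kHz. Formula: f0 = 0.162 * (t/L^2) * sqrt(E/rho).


Step 1: Convert units to SI.
t_SI = 9e-6 m, L_SI = 128e-6 m
Step 2: Calculate sqrt(E/rho).
sqrt(130e9 / 2200) = 7687.06 m/s
Step 3: Compute f0.
f0 = 0.162 * 9e-6 / (128e-6)^2 * 7687.06 = 684065.8 Hz = 684.07 kHz


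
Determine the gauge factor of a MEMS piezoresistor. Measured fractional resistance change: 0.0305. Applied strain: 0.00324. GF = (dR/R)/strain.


Step 1: Identify values.
dR/R = 0.0305, strain = 0.00324
Step 2: GF = (dR/R) / strain = 0.0305 / 0.00324
GF = 9.4


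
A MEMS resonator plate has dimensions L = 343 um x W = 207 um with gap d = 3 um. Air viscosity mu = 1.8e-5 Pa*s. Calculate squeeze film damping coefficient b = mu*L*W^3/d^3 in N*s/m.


Step 1: Convert to SI.
L = 343e-6 m, W = 207e-6 m, d = 3e-6 m
Step 2: W^3 = (207e-6)^3 = 8.87e-12 m^3
Step 3: d^3 = (3e-6)^3 = 2.70e-17 m^3
Step 4: b = 1.8e-5 * 343e-6 * 8.87e-12 / 2.70e-17
b = 2.03e-03 N*s/m


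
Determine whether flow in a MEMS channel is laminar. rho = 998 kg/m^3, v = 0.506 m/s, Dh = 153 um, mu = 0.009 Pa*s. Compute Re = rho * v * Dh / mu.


Step 1: Convert Dh to meters: Dh = 153e-6 m
Step 2: Re = rho * v * Dh / mu
Re = 998 * 0.506 * 153e-6 / 0.009
Re = 8.585
Since Re = 8.585 is below ~2300, the flow is laminar.


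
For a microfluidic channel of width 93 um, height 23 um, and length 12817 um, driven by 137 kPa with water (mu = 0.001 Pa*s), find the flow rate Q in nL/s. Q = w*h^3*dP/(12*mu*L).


Step 1: Convert all dimensions to SI (meters).
w = 93e-6 m, h = 23e-6 m, L = 12817e-6 m, dP = 137e3 Pa
Step 2: Q = w * h^3 * dP / (12 * mu * L)
Q = 93e-6 * (23e-6)^3 * 137e3 / (12 * 0.001 * 12817e-6) = 1.00790452e-09 m^3/s
Step 3: Convert Q from m^3/s to nL/s (1 m^3 = 1e12 nL, so multiply by 1e12).
Q = 1007.905 nL/s


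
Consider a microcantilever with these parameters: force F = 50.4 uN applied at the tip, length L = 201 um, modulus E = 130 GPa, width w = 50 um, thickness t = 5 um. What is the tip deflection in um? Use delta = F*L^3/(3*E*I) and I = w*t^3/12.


Step 1: Calculate the second moment of area.
I = w * t^3 / 12 = 50 * 5^3 / 12 = 520.8333 um^4
Step 2: Convert E to consistent units (1 GPa = 1000 uN/um^2).
E = 130 GPa = 130000 uN/um^2
Step 3: Calculate tip deflection.
delta = F * L^3 / (3 * E * I)
delta = 50.4 * 201^3 / (3 * 130000 * 520.8333)
delta = 2.0149 um


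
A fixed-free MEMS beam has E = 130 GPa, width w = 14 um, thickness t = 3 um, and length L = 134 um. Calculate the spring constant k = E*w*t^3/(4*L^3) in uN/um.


Step 1: Convert E to consistent units (1 GPa = 1000 uN/um^2).
E = 130 GPa = 130000 uN/um^2
Step 2: Compute t^3 = 3^3 = 27
Step 3: Compute L^3 = 134^3 = 2406104
Step 4: k = 130000 * 14 * 27 / (4 * 2406104)
k = 5.1058 uN/um


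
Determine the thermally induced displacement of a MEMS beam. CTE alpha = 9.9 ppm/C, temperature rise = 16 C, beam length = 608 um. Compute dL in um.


Step 1: Convert CTE: alpha = 9.9 ppm/C = 9.9e-6 /C
Step 2: dL = 9.9e-6 * 16 * 608
dL = 0.0963 um


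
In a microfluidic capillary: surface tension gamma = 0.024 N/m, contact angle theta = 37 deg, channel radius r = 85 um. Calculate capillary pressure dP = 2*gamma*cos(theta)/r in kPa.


Step 1: cos(37 deg) = 0.7986
Step 2: Convert r to m: r = 85e-6 m
Step 3: dP = 2 * 0.024 * 0.7986 / 85e-6 = 451.0 Pa
Step 4: Convert Pa to kPa (divide by 1000).
dP = 0.45 kPa


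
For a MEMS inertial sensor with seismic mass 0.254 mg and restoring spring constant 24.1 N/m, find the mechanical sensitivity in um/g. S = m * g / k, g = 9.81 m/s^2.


Step 1: Convert mass: m = 0.254 mg = 2.54e-07 kg
Step 2: S = m * g / k = 2.54e-07 * 9.81 / 24.1
Step 3: S = 1.03e-07 m/g
Step 4: Convert to um/g: S = 0.103 um/g


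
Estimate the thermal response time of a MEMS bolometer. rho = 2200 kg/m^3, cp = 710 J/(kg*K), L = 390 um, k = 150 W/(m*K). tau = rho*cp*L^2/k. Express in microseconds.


Step 1: Convert L to m: L = 390e-6 m
Step 2: L^2 = (390e-6)^2 = 1.521e-07 m^2
Step 3: tau = 2200 * 710 * 1.521e-07 / 150 = 1.583868e-03 s
Step 4: Convert to microseconds (multiply by 1e6).
tau = 1583.868 us


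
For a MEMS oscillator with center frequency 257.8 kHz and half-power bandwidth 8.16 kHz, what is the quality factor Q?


Step 1: Q = f0 / bandwidth
Step 2: Q = 257.8 / 8.16
Q = 31.6


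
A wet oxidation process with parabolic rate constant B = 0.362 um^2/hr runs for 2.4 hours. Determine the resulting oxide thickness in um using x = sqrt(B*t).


Step 1: Compute B*t = 0.362 * 2.4 = 0.8688
Step 2: x = sqrt(0.8688)
x = 0.932 um


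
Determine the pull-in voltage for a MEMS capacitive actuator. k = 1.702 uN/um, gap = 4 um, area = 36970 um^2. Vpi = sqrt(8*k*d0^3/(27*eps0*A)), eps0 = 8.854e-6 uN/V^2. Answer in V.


Step 1: Compute numerator: 8 * k * d0^3 = 8 * 1.702 * 4^3 = 871.424
Step 2: Compute denominator: 27 * eps0 * A = 27 * 8.854e-6 * 36970 = 8.837974
Step 3: Vpi = sqrt(871.424 / 8.837974)
Vpi = 9.93 V


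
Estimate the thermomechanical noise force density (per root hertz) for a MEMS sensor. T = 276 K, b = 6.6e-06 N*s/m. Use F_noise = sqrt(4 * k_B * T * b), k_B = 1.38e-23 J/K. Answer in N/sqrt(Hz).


Step 1: Compute 4 * k_B * T * b
= 4 * 1.38e-23 * 276 * 6.6e-06
= 1.0055e-25 N^2/Hz
Step 2: F_noise = sqrt(1.0055e-25)
F_noise = 3.17e-13 N/sqrt(Hz)


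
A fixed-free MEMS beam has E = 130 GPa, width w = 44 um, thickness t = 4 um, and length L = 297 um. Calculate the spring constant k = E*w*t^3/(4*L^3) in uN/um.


Step 1: Convert E to consistent units (1 GPa = 1000 uN/um^2).
E = 130 GPa = 130000 uN/um^2
Step 2: Compute t^3 = 4^3 = 64
Step 3: Compute L^3 = 297^3 = 26198073
Step 4: k = 130000 * 44 * 64 / (4 * 26198073)
k = 3.4934 uN/um


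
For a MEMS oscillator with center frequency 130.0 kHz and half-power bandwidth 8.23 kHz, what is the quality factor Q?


Step 1: Q = f0 / bandwidth
Step 2: Q = 130.0 / 8.23
Q = 15.8


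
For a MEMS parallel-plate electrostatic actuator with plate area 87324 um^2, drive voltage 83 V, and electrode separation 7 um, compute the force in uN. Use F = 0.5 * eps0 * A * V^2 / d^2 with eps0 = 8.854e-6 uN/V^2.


Step 1: Identify parameters.
eps0 = 8.854e-6 uN/V^2, A = 87324 um^2, V = 83 V, d = 7 um
Step 2: Compute V^2 = 83^2 = 6889
Step 3: Compute d^2 = 7^2 = 49
Step 4: F = 0.5 * 8.854e-6 * 87324 * 6889 / 49
F = 54.35 uN


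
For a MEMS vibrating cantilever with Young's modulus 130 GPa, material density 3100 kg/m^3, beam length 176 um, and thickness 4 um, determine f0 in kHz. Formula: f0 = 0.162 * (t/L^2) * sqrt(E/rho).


Step 1: Convert units to SI.
t_SI = 4e-6 m, L_SI = 176e-6 m
Step 2: Calculate sqrt(E/rho).
sqrt(130e9 / 3100) = 6475.76 m/s
Step 3: Compute f0.
f0 = 0.162 * 4e-6 / (176e-6)^2 * 6475.76 = 135469.2 Hz = 135.47 kHz


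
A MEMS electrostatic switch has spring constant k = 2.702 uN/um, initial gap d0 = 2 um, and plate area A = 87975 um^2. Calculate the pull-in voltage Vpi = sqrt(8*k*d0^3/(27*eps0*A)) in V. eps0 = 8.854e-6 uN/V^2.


Step 1: Compute numerator: 8 * k * d0^3 = 8 * 2.702 * 2^3 = 172.928
Step 2: Compute denominator: 27 * eps0 * A = 27 * 8.854e-6 * 87975 = 21.031128
Step 3: Vpi = sqrt(172.928 / 21.031128)
Vpi = 2.87 V


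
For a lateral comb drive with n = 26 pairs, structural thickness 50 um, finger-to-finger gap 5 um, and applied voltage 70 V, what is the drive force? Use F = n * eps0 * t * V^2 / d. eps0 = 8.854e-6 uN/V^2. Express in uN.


Step 1: Parameters: n=26, eps0=8.854e-6 uN/V^2, t=50 um, V=70 V, d=5 um
Step 2: V^2 = 4900
Step 3: F = 26 * 8.854e-6 * 50 * 4900 / 5
F = 11.28 uN


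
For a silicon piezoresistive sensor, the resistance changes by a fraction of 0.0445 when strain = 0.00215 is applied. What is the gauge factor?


Step 1: Identify values.
dR/R = 0.0445, strain = 0.00215
Step 2: GF = (dR/R) / strain = 0.0445 / 0.00215
GF = 20.7


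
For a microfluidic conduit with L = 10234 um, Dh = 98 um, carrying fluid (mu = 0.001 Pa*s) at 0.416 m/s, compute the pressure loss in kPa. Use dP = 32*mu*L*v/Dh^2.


Step 1: Convert to SI: L = 10234e-6 m, Dh = 98e-6 m
Step 2: dP = 32 * 0.001 * 10234e-6 * 0.416 / (98e-6)^2
Step 3: dP = 14185.24 Pa
Step 4: Convert to kPa: dP = 14.19 kPa


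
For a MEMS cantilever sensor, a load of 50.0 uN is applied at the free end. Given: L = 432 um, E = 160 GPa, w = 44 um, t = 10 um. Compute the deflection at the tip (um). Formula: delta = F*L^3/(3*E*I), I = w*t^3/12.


Step 1: Calculate the second moment of area.
I = w * t^3 / 12 = 44 * 10^3 / 12 = 3666.6667 um^4
Step 2: Convert E to consistent units (1 GPa = 1000 uN/um^2).
E = 160 GPa = 160000 uN/um^2
Step 3: Calculate tip deflection.
delta = F * L^3 / (3 * E * I)
delta = 50.0 * 432^3 / (3 * 160000 * 3666.6667)
delta = 2.2904 um


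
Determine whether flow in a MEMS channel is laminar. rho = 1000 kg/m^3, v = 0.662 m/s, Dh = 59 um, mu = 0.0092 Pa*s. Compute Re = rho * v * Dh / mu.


Step 1: Convert Dh to meters: Dh = 59e-6 m
Step 2: Re = rho * v * Dh / mu
Re = 1000 * 0.662 * 59e-6 / 0.0092
Re = 4.245
Since Re = 4.245 is below ~2300, the flow is laminar.


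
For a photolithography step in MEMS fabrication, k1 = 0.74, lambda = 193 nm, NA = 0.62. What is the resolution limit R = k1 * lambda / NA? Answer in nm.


Step 1: Identify values: k1 = 0.74, lambda = 193 nm, NA = 0.62
Step 2: R = k1 * lambda / NA
R = 0.74 * 193 / 0.62
R = 230.4 nm


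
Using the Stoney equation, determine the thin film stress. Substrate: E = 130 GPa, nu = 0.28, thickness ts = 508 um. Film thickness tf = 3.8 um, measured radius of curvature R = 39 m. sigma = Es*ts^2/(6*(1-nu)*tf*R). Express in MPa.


Step 1: Compute numerator: Es * ts^2 = 130 * 508^2 = 33548320 (GPa*um^2)
Step 2: Compute denominator (R in um): 6*(1-nu)*tf*R = 6*0.72*3.8*39e6 = 640224000.0 (um^2)
Step 3: sigma (GPa) = 33548320 / 640224000.0 = 5.2401e-02 GPa
Step 4: Convert to MPa (x1000): sigma = 52.4 MPa


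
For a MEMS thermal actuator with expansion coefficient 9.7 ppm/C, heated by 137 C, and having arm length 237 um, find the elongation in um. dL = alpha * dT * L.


Step 1: Convert CTE: alpha = 9.7 ppm/C = 9.7e-6 /C
Step 2: dL = 9.7e-6 * 137 * 237
dL = 0.3149 um


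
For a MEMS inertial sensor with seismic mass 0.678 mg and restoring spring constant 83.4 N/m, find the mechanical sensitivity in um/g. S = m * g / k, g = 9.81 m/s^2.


Step 1: Convert mass: m = 0.678 mg = 6.78e-07 kg
Step 2: S = m * g / k = 6.78e-07 * 9.81 / 83.4
Step 3: S = 7.98e-08 m/g
Step 4: Convert to um/g: S = 0.08 um/g


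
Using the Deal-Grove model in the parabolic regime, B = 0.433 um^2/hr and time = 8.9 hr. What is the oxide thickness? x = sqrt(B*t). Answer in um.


Step 1: Compute B*t = 0.433 * 8.9 = 3.8537
Step 2: x = sqrt(3.8537)
x = 1.963 um


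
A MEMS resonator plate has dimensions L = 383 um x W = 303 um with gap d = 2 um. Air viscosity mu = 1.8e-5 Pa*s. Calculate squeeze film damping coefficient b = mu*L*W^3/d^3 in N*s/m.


Step 1: Convert to SI.
L = 383e-6 m, W = 303e-6 m, d = 2e-6 m
Step 2: W^3 = (303e-6)^3 = 2.78e-11 m^3
Step 3: d^3 = (2e-6)^3 = 8.00e-18 m^3
Step 4: b = 1.8e-5 * 383e-6 * 2.78e-11 / 8.00e-18
b = 2.40e-02 N*s/m


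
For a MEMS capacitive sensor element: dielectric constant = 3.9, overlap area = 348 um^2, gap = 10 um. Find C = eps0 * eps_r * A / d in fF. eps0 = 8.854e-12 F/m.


Step 1: Convert area to m^2: A = 348e-12 m^2
Step 2: Convert gap to m: d = 10e-6 m
Step 3: C = eps0 * eps_r * A / d
C = 8.854e-12 * 3.9 * 348e-12 / 10e-6
Step 4: Convert to fF (multiply by 1e15).
C = 1.2 fF


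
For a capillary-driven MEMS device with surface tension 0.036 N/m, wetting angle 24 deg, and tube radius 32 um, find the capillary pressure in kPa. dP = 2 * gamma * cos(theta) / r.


Step 1: cos(24 deg) = 0.9135
Step 2: Convert r to m: r = 32e-6 m
Step 3: dP = 2 * 0.036 * 0.9135 / 32e-6 = 2055.4 Pa
Step 4: Convert Pa to kPa (divide by 1000).
dP = 2.06 kPa


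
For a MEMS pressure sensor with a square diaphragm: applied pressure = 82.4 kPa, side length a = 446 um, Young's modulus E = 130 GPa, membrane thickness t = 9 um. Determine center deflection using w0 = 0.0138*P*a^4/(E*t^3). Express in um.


Step 1: Convert pressure to compatible units (E is in GPa, so P in GPa).
P = 82.4 kPa = 82.4e-6 GPa
Step 2: Compute numerator: 0.0138 * P * a^4.
a^4 = 446^4 = 39567575056
numerator = 0.0138 * 82.4e-6 * 39567575056 = 4.49931e+04
Step 3: Compute denominator: E * t^3 = 130 * 9^3 = 94770
Step 4: w0 = numerator / denominator = 4.49931e+04 / 94770 = 0.4748 um


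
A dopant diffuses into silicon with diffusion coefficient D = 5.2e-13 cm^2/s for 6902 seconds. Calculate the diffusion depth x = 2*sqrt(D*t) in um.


Step 1: Compute D*t = 5.2e-13 * 6902 = 3.58904e-09 cm^2
Step 2: sqrt(D*t) = 5.99086e-05 cm
Step 3: x = 2 * 5.99086e-05 cm = 1.198172e-04 cm
Step 4: Convert to um (1 cm = 1e4 um): x = 1.198 um


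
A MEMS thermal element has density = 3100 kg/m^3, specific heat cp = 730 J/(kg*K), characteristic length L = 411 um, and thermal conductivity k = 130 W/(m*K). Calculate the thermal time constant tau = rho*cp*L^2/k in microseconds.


Step 1: Convert L to m: L = 411e-6 m
Step 2: L^2 = (411e-6)^2 = 1.68921e-07 m^2
Step 3: tau = 3100 * 730 * 1.68921e-07 / 130 = 2.94052479e-03 s
Step 4: Convert to microseconds (multiply by 1e6).
tau = 2940.525 us


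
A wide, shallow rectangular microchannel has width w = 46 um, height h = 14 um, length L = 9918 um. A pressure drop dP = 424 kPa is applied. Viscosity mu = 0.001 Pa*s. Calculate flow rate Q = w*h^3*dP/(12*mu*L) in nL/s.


Step 1: Convert all dimensions to SI (meters).
w = 46e-6 m, h = 14e-6 m, L = 9918e-6 m, dP = 424e3 Pa
Step 2: Q = w * h^3 * dP / (12 * mu * L)
Q = 46e-6 * (14e-6)^3 * 424e3 / (12 * 0.001 * 9918e-6) = 4.4967883e-10 m^3/s
Step 3: Convert Q from m^3/s to nL/s (1 m^3 = 1e12 nL, so multiply by 1e12).
Q = 449.679 nL/s


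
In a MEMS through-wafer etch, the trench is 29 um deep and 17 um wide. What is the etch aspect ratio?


Step 1: AR = depth / width
Step 2: AR = 29 / 17
AR = 1.7


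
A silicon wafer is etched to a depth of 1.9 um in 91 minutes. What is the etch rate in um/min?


Step 1: Etch rate = depth / time
Step 2: rate = 1.9 / 91
rate = 0.021 um/min


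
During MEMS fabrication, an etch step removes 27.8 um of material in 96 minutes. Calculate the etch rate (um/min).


Step 1: Etch rate = depth / time
Step 2: rate = 27.8 / 96
rate = 0.29 um/min


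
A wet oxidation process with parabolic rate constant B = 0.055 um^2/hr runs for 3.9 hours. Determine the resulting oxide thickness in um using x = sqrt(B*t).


Step 1: Compute B*t = 0.055 * 3.9 = 0.2145
Step 2: x = sqrt(0.2145)
x = 0.463 um


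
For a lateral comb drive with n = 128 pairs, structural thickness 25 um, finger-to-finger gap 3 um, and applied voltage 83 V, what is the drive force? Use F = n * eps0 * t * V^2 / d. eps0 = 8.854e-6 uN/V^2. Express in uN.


Step 1: Parameters: n=128, eps0=8.854e-6 uN/V^2, t=25 um, V=83 V, d=3 um
Step 2: V^2 = 6889
Step 3: F = 128 * 8.854e-6 * 25 * 6889 / 3
F = 65.062 uN


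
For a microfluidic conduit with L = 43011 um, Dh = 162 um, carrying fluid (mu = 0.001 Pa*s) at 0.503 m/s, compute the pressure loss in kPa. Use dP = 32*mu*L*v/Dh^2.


Step 1: Convert to SI: L = 43011e-6 m, Dh = 162e-6 m
Step 2: dP = 32 * 0.001 * 43011e-6 * 0.503 / (162e-6)^2
Step 3: dP = 26379.56 Pa
Step 4: Convert to kPa: dP = 26.38 kPa


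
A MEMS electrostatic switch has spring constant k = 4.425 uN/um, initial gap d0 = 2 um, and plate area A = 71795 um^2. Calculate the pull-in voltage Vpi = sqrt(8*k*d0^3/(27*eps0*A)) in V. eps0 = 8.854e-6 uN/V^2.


Step 1: Compute numerator: 8 * k * d0^3 = 8 * 4.425 * 2^3 = 283.2
Step 2: Compute denominator: 27 * eps0 * A = 27 * 8.854e-6 * 71795 = 17.163169
Step 3: Vpi = sqrt(283.2 / 17.163169)
Vpi = 4.06 V


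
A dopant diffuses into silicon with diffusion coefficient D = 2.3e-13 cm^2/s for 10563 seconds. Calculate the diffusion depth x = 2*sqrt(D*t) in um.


Step 1: Compute D*t = 2.3e-13 * 10563 = 2.42949e-09 cm^2
Step 2: sqrt(D*t) = 4.929e-05 cm
Step 3: x = 2 * 4.929e-05 cm = 9.858e-05 cm
Step 4: Convert to um (1 cm = 1e4 um): x = 0.986 um


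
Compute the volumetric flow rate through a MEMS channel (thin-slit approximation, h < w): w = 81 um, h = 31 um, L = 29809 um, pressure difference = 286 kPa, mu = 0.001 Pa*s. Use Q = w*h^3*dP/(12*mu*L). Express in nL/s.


Step 1: Convert all dimensions to SI (meters).
w = 81e-6 m, h = 31e-6 m, L = 29809e-6 m, dP = 286e3 Pa
Step 2: Q = w * h^3 * dP / (12 * mu * L)
Q = 81e-6 * (31e-6)^3 * 286e3 / (12 * 0.001 * 29809e-6) = 1.92933428e-09 m^3/s
Step 3: Convert Q from m^3/s to nL/s (1 m^3 = 1e12 nL, so multiply by 1e12).
Q = 1929.334 nL/s


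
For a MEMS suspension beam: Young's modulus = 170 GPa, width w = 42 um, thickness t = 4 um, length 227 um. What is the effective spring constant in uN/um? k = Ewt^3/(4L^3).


Step 1: Convert E to consistent units (1 GPa = 1000 uN/um^2).
E = 170 GPa = 170000 uN/um^2
Step 2: Compute t^3 = 4^3 = 64
Step 3: Compute L^3 = 227^3 = 11697083
Step 4: k = 170000 * 42 * 64 / (4 * 11697083)
k = 9.7665 uN/um


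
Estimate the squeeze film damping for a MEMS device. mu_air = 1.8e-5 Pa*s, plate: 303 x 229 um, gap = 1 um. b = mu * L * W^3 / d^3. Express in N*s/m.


Step 1: Convert to SI.
L = 303e-6 m, W = 229e-6 m, d = 1e-6 m
Step 2: W^3 = (229e-6)^3 = 1.20e-11 m^3
Step 3: d^3 = (1e-6)^3 = 1.00e-18 m^3
Step 4: b = 1.8e-5 * 303e-6 * 1.20e-11 / 1.00e-18
b = 6.55e-02 N*s/m


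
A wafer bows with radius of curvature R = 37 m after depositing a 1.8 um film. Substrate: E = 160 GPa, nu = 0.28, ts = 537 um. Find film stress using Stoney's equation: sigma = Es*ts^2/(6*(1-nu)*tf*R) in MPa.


Step 1: Compute numerator: Es * ts^2 = 160 * 537^2 = 46139040 (GPa*um^2)
Step 2: Compute denominator (R in um): 6*(1-nu)*tf*R = 6*0.72*1.8*37e6 = 287712000.0 (um^2)
Step 3: sigma (GPa) = 46139040 / 287712000.0 = 1.60365e-01 GPa
Step 4: Convert to MPa (x1000): sigma = 160.4 MPa


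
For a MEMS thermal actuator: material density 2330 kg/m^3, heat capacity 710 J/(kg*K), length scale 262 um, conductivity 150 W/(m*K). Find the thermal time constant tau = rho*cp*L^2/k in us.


Step 1: Convert L to m: L = 262e-6 m
Step 2: L^2 = (262e-6)^2 = 6.8644e-08 m^2
Step 3: tau = 2330 * 710 * 6.8644e-08 / 150 = 7.5705179e-04 s
Step 4: Convert to microseconds (multiply by 1e6).
tau = 757.052 us


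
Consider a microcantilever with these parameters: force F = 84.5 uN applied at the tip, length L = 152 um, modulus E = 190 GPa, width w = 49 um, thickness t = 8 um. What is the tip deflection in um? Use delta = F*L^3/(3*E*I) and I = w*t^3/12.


Step 1: Calculate the second moment of area.
I = w * t^3 / 12 = 49 * 8^3 / 12 = 2090.6667 um^4
Step 2: Convert E to consistent units (1 GPa = 1000 uN/um^2).
E = 190 GPa = 190000 uN/um^2
Step 3: Calculate tip deflection.
delta = F * L^3 / (3 * E * I)
delta = 84.5 * 152^3 / (3 * 190000 * 2090.6667)
delta = 0.249 um


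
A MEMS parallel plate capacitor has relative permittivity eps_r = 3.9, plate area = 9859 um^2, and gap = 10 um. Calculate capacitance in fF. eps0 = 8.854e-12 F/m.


Step 1: Convert area to m^2: A = 9859e-12 m^2
Step 2: Convert gap to m: d = 10e-6 m
Step 3: C = eps0 * eps_r * A / d
C = 8.854e-12 * 3.9 * 9859e-12 / 10e-6
Step 4: Convert to fF (multiply by 1e15).
C = 34.04 fF


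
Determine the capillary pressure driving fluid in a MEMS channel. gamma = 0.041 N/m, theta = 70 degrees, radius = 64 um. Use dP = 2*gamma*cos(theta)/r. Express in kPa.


Step 1: cos(70 deg) = 0.342
Step 2: Convert r to m: r = 64e-6 m
Step 3: dP = 2 * 0.041 * 0.342 / 64e-6 = 438.2 Pa
Step 4: Convert Pa to kPa (divide by 1000).
dP = 0.44 kPa


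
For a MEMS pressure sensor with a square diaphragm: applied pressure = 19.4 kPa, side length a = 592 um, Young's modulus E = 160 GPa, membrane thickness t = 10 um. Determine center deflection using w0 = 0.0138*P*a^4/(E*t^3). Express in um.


Step 1: Convert pressure to compatible units (E is in GPa, so P in GPa).
P = 19.4 kPa = 19.4e-6 GPa
Step 2: Compute numerator: 0.0138 * P * a^4.
a^4 = 592^4 = 122825015296
numerator = 0.0138 * 19.4e-6 * 122825015296 = 3.28827e+04
Step 3: Compute denominator: E * t^3 = 160 * 10^3 = 160000
Step 4: w0 = numerator / denominator = 3.28827e+04 / 160000 = 0.2055 um


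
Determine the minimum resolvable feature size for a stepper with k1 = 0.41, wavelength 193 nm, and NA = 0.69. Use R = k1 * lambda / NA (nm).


Step 1: Identify values: k1 = 0.41, lambda = 193 nm, NA = 0.69
Step 2: R = k1 * lambda / NA
R = 0.41 * 193 / 0.69
R = 114.7 nm


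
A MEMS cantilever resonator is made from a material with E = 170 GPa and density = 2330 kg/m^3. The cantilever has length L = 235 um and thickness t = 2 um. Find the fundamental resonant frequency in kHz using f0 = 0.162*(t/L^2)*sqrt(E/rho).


Step 1: Convert units to SI.
t_SI = 2e-6 m, L_SI = 235e-6 m
Step 2: Calculate sqrt(E/rho).
sqrt(170e9 / 2330) = 8541.74 m/s
Step 3: Compute f0.
f0 = 0.162 * 2e-6 / (235e-6)^2 * 8541.74 = 50113.6 Hz = 50.11 kHz


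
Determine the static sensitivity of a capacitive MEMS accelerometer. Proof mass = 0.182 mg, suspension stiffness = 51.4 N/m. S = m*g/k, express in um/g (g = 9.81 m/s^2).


Step 1: Convert mass: m = 0.182 mg = 1.82e-07 kg
Step 2: S = m * g / k = 1.82e-07 * 9.81 / 51.4
Step 3: S = 3.47e-08 m/g
Step 4: Convert to um/g: S = 0.035 um/g


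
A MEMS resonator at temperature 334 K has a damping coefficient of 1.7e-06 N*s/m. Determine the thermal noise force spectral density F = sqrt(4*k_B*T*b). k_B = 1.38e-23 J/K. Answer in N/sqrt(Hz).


Step 1: Compute 4 * k_B * T * b
= 4 * 1.38e-23 * 334 * 1.7e-06
= 3.1343e-26 N^2/Hz
Step 2: F_noise = sqrt(3.1343e-26)
F_noise = 1.77e-13 N/sqrt(Hz)


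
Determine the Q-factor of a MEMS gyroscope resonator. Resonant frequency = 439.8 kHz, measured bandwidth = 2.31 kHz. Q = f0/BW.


Step 1: Q = f0 / bandwidth
Step 2: Q = 439.8 / 2.31
Q = 190.4


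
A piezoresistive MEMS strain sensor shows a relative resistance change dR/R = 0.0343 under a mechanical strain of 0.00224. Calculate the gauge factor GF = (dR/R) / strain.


Step 1: Identify values.
dR/R = 0.0343, strain = 0.00224
Step 2: GF = (dR/R) / strain = 0.0343 / 0.00224
GF = 15.3


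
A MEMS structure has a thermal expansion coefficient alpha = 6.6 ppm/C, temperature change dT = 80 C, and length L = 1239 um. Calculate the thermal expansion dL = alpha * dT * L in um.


Step 1: Convert CTE: alpha = 6.6 ppm/C = 6.6e-6 /C
Step 2: dL = 6.6e-6 * 80 * 1239
dL = 0.6542 um


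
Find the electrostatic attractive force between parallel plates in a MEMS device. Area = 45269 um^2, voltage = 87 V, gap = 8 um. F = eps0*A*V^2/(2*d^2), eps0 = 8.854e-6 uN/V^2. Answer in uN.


Step 1: Identify parameters.
eps0 = 8.854e-6 uN/V^2, A = 45269 um^2, V = 87 V, d = 8 um
Step 2: Compute V^2 = 87^2 = 7569
Step 3: Compute d^2 = 8^2 = 64
Step 4: F = 0.5 * 8.854e-6 * 45269 * 7569 / 64
F = 23.701 uN


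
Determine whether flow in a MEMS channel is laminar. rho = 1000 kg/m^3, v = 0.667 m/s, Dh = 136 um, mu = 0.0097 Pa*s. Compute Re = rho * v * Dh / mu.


Step 1: Convert Dh to meters: Dh = 136e-6 m
Step 2: Re = rho * v * Dh / mu
Re = 1000 * 0.667 * 136e-6 / 0.0097
Re = 9.352
Since Re = 9.352 is below ~2300, the flow is laminar.


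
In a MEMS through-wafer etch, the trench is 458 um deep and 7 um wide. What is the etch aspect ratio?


Step 1: AR = depth / width
Step 2: AR = 458 / 7
AR = 65.4


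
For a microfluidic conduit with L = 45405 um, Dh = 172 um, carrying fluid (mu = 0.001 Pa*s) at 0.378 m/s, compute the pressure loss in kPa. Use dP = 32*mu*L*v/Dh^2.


Step 1: Convert to SI: L = 45405e-6 m, Dh = 172e-6 m
Step 2: dP = 32 * 0.001 * 45405e-6 * 0.378 / (172e-6)^2
Step 3: dP = 18564.73 Pa
Step 4: Convert to kPa: dP = 18.56 kPa


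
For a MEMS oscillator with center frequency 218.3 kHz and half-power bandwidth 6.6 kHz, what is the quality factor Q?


Step 1: Q = f0 / bandwidth
Step 2: Q = 218.3 / 6.6
Q = 33.1


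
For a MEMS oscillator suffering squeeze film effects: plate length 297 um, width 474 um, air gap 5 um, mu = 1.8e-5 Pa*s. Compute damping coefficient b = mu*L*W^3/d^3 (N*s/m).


Step 1: Convert to SI.
L = 297e-6 m, W = 474e-6 m, d = 5e-6 m
Step 2: W^3 = (474e-6)^3 = 1.06e-10 m^3
Step 3: d^3 = (5e-6)^3 = 1.25e-16 m^3
Step 4: b = 1.8e-5 * 297e-6 * 1.06e-10 / 1.25e-16
b = 4.55e-03 N*s/m


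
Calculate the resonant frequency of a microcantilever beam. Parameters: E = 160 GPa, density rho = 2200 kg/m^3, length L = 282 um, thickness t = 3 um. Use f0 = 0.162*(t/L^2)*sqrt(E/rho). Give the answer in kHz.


Step 1: Convert units to SI.
t_SI = 3e-6 m, L_SI = 282e-6 m
Step 2: Calculate sqrt(E/rho).
sqrt(160e9 / 2200) = 8528.03 m/s
Step 3: Compute f0.
f0 = 0.162 * 3e-6 / (282e-6)^2 * 8528.03 = 52117.9 Hz = 52.12 kHz


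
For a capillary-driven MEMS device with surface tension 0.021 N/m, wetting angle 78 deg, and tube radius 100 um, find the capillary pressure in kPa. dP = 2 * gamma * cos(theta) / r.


Step 1: cos(78 deg) = 0.2079
Step 2: Convert r to m: r = 100e-6 m
Step 3: dP = 2 * 0.021 * 0.2079 / 100e-6 = 87.3 Pa
Step 4: Convert Pa to kPa (divide by 1000).
dP = 0.09 kPa


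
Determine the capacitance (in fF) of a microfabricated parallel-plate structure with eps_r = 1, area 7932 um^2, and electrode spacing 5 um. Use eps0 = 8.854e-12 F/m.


Step 1: Convert area to m^2: A = 7932e-12 m^2
Step 2: Convert gap to m: d = 5e-6 m
Step 3: C = eps0 * eps_r * A / d
C = 8.854e-12 * 1 * 7932e-12 / 5e-6
Step 4: Convert to fF (multiply by 1e15).
C = 14.05 fF


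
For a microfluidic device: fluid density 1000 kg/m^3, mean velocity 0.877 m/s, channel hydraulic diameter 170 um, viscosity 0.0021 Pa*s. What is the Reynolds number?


Step 1: Convert Dh to meters: Dh = 170e-6 m
Step 2: Re = rho * v * Dh / mu
Re = 1000 * 0.877 * 170e-6 / 0.0021
Re = 70.995


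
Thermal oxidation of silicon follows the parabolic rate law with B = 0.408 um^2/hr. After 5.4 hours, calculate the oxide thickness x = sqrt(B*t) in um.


Step 1: Compute B*t = 0.408 * 5.4 = 2.2032
Step 2: x = sqrt(2.2032)
x = 1.484 um


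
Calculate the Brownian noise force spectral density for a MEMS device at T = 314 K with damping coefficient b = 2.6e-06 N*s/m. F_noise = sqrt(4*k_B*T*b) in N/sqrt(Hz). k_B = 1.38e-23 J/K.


Step 1: Compute 4 * k_B * T * b
= 4 * 1.38e-23 * 314 * 2.6e-06
= 4.5065e-26 N^2/Hz
Step 2: F_noise = sqrt(4.5065e-26)
F_noise = 2.12e-13 N/sqrt(Hz)


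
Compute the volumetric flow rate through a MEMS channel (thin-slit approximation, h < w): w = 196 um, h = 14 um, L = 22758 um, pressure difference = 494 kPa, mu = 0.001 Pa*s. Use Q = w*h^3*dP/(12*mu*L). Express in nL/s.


Step 1: Convert all dimensions to SI (meters).
w = 196e-6 m, h = 14e-6 m, L = 22758e-6 m, dP = 494e3 Pa
Step 2: Q = w * h^3 * dP / (12 * mu * L)
Q = 196e-6 * (14e-6)^3 * 494e3 / (12 * 0.001 * 22758e-6) = 9.7286323e-10 m^3/s
Step 3: Convert Q from m^3/s to nL/s (1 m^3 = 1e12 nL, so multiply by 1e12).
Q = 972.863 nL/s


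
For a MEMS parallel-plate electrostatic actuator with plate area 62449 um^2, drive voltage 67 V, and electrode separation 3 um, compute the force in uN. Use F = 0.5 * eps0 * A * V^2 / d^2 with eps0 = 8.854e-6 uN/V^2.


Step 1: Identify parameters.
eps0 = 8.854e-6 uN/V^2, A = 62449 um^2, V = 67 V, d = 3 um
Step 2: Compute V^2 = 67^2 = 4489
Step 3: Compute d^2 = 3^2 = 9
Step 4: F = 0.5 * 8.854e-6 * 62449 * 4489 / 9
F = 137.893 uN


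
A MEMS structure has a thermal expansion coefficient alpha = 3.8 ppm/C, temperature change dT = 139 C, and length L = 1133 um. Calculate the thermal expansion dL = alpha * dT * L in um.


Step 1: Convert CTE: alpha = 3.8 ppm/C = 3.8e-6 /C
Step 2: dL = 3.8e-6 * 139 * 1133
dL = 0.5985 um


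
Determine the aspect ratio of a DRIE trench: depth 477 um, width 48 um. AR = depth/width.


Step 1: AR = depth / width
Step 2: AR = 477 / 48
AR = 9.9


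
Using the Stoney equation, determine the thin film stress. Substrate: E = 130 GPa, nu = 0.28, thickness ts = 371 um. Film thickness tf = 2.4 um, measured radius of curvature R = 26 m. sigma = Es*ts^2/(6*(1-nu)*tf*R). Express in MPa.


Step 1: Compute numerator: Es * ts^2 = 130 * 371^2 = 17893330 (GPa*um^2)
Step 2: Compute denominator (R in um): 6*(1-nu)*tf*R = 6*0.72*2.4*26e6 = 269568000.0 (um^2)
Step 3: sigma (GPa) = 17893330 / 269568000.0 = 6.6378e-02 GPa
Step 4: Convert to MPa (x1000): sigma = 66.4 MPa


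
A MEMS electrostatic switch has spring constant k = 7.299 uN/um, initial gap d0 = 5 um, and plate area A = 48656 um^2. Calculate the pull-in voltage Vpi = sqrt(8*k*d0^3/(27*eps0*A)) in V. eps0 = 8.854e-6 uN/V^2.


Step 1: Compute numerator: 8 * k * d0^3 = 8 * 7.299 * 5^3 = 7299.0
Step 2: Compute denominator: 27 * eps0 * A = 27 * 8.854e-6 * 48656 = 11.631606
Step 3: Vpi = sqrt(7299.0 / 11.631606)
Vpi = 25.05 V


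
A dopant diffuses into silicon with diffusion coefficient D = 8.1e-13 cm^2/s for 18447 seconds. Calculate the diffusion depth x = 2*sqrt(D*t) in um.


Step 1: Compute D*t = 8.1e-13 * 18447 = 1.494207e-08 cm^2
Step 2: sqrt(D*t) = 1.22238e-04 cm
Step 3: x = 2 * 1.22238e-04 cm = 2.44476e-04 cm
Step 4: Convert to um (1 cm = 1e4 um): x = 2.445 um


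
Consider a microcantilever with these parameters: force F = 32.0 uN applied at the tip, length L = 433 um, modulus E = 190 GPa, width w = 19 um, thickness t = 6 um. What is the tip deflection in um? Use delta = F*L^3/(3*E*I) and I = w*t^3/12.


Step 1: Calculate the second moment of area.
I = w * t^3 / 12 = 19 * 6^3 / 12 = 342.0 um^4
Step 2: Convert E to consistent units (1 GPa = 1000 uN/um^2).
E = 190 GPa = 190000 uN/um^2
Step 3: Calculate tip deflection.
delta = F * L^3 / (3 * E * I)
delta = 32.0 * 433^3 / (3 * 190000 * 342.0)
delta = 13.3264 um


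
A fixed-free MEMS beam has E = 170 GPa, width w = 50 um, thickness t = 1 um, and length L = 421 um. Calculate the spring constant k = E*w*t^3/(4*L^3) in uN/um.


Step 1: Convert E to consistent units (1 GPa = 1000 uN/um^2).
E = 170 GPa = 170000 uN/um^2
Step 2: Compute t^3 = 1^3 = 1
Step 3: Compute L^3 = 421^3 = 74618461
Step 4: k = 170000 * 50 * 1 / (4 * 74618461)
k = 0.0285 uN/um


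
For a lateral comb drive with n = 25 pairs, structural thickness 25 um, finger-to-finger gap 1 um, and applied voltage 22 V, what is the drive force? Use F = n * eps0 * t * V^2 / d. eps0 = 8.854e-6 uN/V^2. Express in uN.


Step 1: Parameters: n=25, eps0=8.854e-6 uN/V^2, t=25 um, V=22 V, d=1 um
Step 2: V^2 = 484
Step 3: F = 25 * 8.854e-6 * 25 * 484 / 1
F = 2.678 uN


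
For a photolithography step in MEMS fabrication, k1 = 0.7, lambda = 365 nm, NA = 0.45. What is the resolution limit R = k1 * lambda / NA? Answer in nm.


Step 1: Identify values: k1 = 0.7, lambda = 365 nm, NA = 0.45
Step 2: R = k1 * lambda / NA
R = 0.7 * 365 / 0.45
R = 567.8 nm


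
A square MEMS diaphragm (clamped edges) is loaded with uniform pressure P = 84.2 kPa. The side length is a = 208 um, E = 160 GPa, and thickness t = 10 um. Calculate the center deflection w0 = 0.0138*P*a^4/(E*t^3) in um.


Step 1: Convert pressure to compatible units (E is in GPa, so P in GPa).
P = 84.2 kPa = 84.2e-6 GPa
Step 2: Compute numerator: 0.0138 * P * a^4.
a^4 = 208^4 = 1871773696
numerator = 0.0138 * 84.2e-6 * 1871773696 = 2.1749e+03
Step 3: Compute denominator: E * t^3 = 160 * 10^3 = 160000
Step 4: w0 = numerator / denominator = 2.1749e+03 / 160000 = 0.0136 um


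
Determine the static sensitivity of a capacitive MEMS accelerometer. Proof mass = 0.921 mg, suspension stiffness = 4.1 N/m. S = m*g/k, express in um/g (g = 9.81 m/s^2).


Step 1: Convert mass: m = 0.921 mg = 9.21e-07 kg
Step 2: S = m * g / k = 9.21e-07 * 9.81 / 4.1
Step 3: S = 2.20e-06 m/g
Step 4: Convert to um/g: S = 2.204 um/g


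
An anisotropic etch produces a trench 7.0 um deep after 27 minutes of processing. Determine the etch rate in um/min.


Step 1: Etch rate = depth / time
Step 2: rate = 7.0 / 27
rate = 0.259 um/min


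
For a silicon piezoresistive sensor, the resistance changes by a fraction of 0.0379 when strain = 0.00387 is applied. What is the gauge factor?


Step 1: Identify values.
dR/R = 0.0379, strain = 0.00387
Step 2: GF = (dR/R) / strain = 0.0379 / 0.00387
GF = 9.8


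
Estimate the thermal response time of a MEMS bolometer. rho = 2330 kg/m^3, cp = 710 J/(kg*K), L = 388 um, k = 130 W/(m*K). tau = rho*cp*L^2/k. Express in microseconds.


Step 1: Convert L to m: L = 388e-6 m
Step 2: L^2 = (388e-6)^2 = 1.50544e-07 m^2
Step 3: tau = 2330 * 710 * 1.50544e-07 / 130 = 1.9157303e-03 s
Step 4: Convert to microseconds (multiply by 1e6).
tau = 1915.73 us


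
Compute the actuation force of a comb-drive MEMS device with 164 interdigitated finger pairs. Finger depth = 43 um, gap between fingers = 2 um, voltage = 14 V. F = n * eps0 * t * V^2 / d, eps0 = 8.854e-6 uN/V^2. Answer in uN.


Step 1: Parameters: n=164, eps0=8.854e-6 uN/V^2, t=43 um, V=14 V, d=2 um
Step 2: V^2 = 196
Step 3: F = 164 * 8.854e-6 * 43 * 196 / 2
F = 6.119 uN


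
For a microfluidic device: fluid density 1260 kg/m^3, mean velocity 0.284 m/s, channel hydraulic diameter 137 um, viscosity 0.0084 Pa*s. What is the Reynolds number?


Step 1: Convert Dh to meters: Dh = 137e-6 m
Step 2: Re = rho * v * Dh / mu
Re = 1260 * 0.284 * 137e-6 / 0.0084
Re = 5.836


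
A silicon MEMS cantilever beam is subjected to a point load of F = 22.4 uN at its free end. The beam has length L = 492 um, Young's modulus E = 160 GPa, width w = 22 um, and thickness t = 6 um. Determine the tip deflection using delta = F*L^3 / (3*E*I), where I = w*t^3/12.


Step 1: Calculate the second moment of area.
I = w * t^3 / 12 = 22 * 6^3 / 12 = 396.0 um^4
Step 2: Convert E to consistent units (1 GPa = 1000 uN/um^2).
E = 160 GPa = 160000 uN/um^2
Step 3: Calculate tip deflection.
delta = F * L^3 / (3 * E * I)
delta = 22.4 * 492^3 / (3 * 160000 * 396.0)
delta = 14.0348 um
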